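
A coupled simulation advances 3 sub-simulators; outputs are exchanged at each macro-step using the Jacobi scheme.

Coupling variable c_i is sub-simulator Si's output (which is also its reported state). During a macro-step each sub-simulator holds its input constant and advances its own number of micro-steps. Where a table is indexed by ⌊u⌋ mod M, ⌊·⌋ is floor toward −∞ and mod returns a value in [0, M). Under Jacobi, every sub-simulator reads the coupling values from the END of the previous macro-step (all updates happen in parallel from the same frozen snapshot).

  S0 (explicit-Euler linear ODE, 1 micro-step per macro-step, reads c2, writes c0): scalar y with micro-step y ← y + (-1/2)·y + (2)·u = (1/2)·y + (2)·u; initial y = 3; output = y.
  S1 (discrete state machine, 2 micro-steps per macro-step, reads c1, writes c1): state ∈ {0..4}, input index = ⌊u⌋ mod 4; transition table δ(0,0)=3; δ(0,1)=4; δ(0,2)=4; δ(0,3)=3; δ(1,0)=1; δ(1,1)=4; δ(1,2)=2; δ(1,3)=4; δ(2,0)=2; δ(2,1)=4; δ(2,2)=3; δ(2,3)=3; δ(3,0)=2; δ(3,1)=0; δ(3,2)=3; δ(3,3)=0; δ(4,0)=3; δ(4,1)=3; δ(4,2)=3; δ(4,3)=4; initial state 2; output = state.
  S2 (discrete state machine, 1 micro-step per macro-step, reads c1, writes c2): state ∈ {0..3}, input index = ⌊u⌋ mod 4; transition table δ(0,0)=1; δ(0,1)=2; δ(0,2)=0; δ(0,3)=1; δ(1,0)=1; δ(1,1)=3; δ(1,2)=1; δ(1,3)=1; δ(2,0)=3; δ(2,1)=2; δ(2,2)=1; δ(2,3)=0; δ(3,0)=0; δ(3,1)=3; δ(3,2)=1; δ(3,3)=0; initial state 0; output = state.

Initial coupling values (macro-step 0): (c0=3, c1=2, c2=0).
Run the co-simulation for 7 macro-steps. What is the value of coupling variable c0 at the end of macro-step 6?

macro 1: S0 reads c2=0 → after 1×micro: 3/2; S1 reads c1=2 → after 2×micro: 3; S2 reads c1=2 → after 1×micro: 0 ⇒ (c0=3/2, c1=3, c2=0)
macro 2: S0 reads c2=0 → after 1×micro: 3/4; S1 reads c1=3 → after 2×micro: 3; S2 reads c1=3 → after 1×micro: 1 ⇒ (c0=3/4, c1=3, c2=1)
macro 3: S0 reads c2=1 → after 1×micro: 19/8; S1 reads c1=3 → after 2×micro: 3; S2 reads c1=3 → after 1×micro: 1 ⇒ (c0=19/8, c1=3, c2=1)
macro 4: S0 reads c2=1 → after 1×micro: 51/16; S1 reads c1=3 → after 2×micro: 3; S2 reads c1=3 → after 1×micro: 1 ⇒ (c0=51/16, c1=3, c2=1)
macro 5: S0 reads c2=1 → after 1×micro: 115/32; S1 reads c1=3 → after 2×micro: 3; S2 reads c1=3 → after 1×micro: 1 ⇒ (c0=115/32, c1=3, c2=1)
macro 6: S0 reads c2=1 → after 1×micro: 243/64; S1 reads c1=3 → after 2×micro: 3; S2 reads c1=3 → after 1×micro: 1 ⇒ (c0=243/64, c1=3, c2=1)
macro 7: S0 reads c2=1 → after 1×micro: 499/128; S1 reads c1=3 → after 2×micro: 3; S2 reads c1=3 → after 1×micro: 1 ⇒ (c0=499/128, c1=3, c2=1)

c0 at macro-step 6 = 243/64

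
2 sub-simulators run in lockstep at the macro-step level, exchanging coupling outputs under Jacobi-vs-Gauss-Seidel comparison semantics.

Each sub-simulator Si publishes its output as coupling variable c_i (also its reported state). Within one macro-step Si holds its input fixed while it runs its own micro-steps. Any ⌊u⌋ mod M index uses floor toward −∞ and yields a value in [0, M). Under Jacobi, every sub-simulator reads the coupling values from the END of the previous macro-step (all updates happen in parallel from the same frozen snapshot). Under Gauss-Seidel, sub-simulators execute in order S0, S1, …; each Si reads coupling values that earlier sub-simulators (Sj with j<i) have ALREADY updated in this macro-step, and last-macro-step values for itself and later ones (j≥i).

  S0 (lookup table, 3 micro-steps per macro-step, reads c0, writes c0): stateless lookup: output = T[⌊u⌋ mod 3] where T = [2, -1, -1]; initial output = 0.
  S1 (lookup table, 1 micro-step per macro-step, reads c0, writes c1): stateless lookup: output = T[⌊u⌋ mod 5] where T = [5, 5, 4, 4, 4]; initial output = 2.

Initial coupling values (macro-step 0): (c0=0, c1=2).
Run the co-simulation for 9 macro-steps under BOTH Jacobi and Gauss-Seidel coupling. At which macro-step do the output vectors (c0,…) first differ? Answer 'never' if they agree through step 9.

first divergence at macro-step: 1

[Jacobi] macro 1: S0 reads c0=0 → after 3×micro: 2; S1 reads c0=0 → after 1×micro: 5 ⇒ (c0=2, c1=5)
[Jacobi] macro 2: S0 reads c0=2 → after 3×micro: -1; S1 reads c0=2 → after 1×micro: 4 ⇒ (c0=-1, c1=4)
[Jacobi] macro 3: S0 reads c0=-1 → after 3×micro: -1; S1 reads c0=-1 → after 1×micro: 4 ⇒ (c0=-1, c1=4)
[Jacobi] macro 4: S0 reads c0=-1 → after 3×micro: -1; S1 reads c0=-1 → after 1×micro: 4 ⇒ (c0=-1, c1=4)
[Jacobi] macro 5: S0 reads c0=-1 → after 3×micro: -1; S1 reads c0=-1 → after 1×micro: 4 ⇒ (c0=-1, c1=4)
[Jacobi] macro 6: S0 reads c0=-1 → after 3×micro: -1; S1 reads c0=-1 → after 1×micro: 4 ⇒ (c0=-1, c1=4)
[Jacobi] macro 7: S0 reads c0=-1 → after 3×micro: -1; S1 reads c0=-1 → after 1×micro: 4 ⇒ (c0=-1, c1=4)
[Jacobi] macro 8: S0 reads c0=-1 → after 3×micro: -1; S1 reads c0=-1 → after 1×micro: 4 ⇒ (c0=-1, c1=4)
[Jacobi] macro 9: S0 reads c0=-1 → after 3×micro: -1; S1 reads c0=-1 → after 1×micro: 4 ⇒ (c0=-1, c1=4)
[Gauss-Seidel] macro 1: S0 reads c0=0 → after 3×micro: 2; S1 reads c0=2 → after 1×micro: 4 ⇒ (c0=2, c1=4)
[Gauss-Seidel] macro 2: S0 reads c0=2 → after 3×micro: -1; S1 reads c0=-1 → after 1×micro: 4 ⇒ (c0=-1, c1=4)
[Gauss-Seidel] macro 3: S0 reads c0=-1 → after 3×micro: -1; S1 reads c0=-1 → after 1×micro: 4 ⇒ (c0=-1, c1=4)
[Gauss-Seidel] macro 4: S0 reads c0=-1 → after 3×micro: -1; S1 reads c0=-1 → after 1×micro: 4 ⇒ (c0=-1, c1=4)
[Gauss-Seidel] macro 5: S0 reads c0=-1 → after 3×micro: -1; S1 reads c0=-1 → after 1×micro: 4 ⇒ (c0=-1, c1=4)
[Gauss-Seidel] macro 6: S0 reads c0=-1 → after 3×micro: -1; S1 reads c0=-1 → after 1×micro: 4 ⇒ (c0=-1, c1=4)
[Gauss-Seidel] macro 7: S0 reads c0=-1 → after 3×micro: -1; S1 reads c0=-1 → after 1×micro: 4 ⇒ (c0=-1, c1=4)
[Gauss-Seidel] macro 8: S0 reads c0=-1 → after 3×micro: -1; S1 reads c0=-1 → after 1×micro: 4 ⇒ (c0=-1, c1=4)
[Gauss-Seidel] macro 9: S0 reads c0=-1 → after 3×micro: -1; S1 reads c0=-1 → after 1×micro: 4 ⇒ (c0=-1, c1=4)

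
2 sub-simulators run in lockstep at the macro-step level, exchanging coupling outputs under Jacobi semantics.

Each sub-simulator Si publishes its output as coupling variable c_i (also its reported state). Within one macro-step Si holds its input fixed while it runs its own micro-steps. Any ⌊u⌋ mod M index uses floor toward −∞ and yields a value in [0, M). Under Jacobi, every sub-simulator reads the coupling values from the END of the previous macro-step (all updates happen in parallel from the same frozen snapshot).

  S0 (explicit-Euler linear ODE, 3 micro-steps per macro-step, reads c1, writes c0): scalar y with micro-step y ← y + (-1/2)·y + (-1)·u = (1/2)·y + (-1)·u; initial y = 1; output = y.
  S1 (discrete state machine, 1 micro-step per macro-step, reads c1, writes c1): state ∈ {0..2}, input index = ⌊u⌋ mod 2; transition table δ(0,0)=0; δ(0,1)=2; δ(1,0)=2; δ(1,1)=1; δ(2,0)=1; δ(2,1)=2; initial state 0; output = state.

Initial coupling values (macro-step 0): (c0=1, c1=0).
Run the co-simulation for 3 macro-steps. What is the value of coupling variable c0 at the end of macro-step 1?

macro 1: S0 reads c1=0 → after 3×micro: 1/8; S1 reads c1=0 → after 1×micro: 0 ⇒ (c0=1/8, c1=0)
macro 2: S0 reads c1=0 → after 3×micro: 1/64; S1 reads c1=0 → after 1×micro: 0 ⇒ (c0=1/64, c1=0)
macro 3: S0 reads c1=0 → after 3×micro: 1/512; S1 reads c1=0 → after 1×micro: 0 ⇒ (c0=1/512, c1=0)

c0 at macro-step 1 = 1/8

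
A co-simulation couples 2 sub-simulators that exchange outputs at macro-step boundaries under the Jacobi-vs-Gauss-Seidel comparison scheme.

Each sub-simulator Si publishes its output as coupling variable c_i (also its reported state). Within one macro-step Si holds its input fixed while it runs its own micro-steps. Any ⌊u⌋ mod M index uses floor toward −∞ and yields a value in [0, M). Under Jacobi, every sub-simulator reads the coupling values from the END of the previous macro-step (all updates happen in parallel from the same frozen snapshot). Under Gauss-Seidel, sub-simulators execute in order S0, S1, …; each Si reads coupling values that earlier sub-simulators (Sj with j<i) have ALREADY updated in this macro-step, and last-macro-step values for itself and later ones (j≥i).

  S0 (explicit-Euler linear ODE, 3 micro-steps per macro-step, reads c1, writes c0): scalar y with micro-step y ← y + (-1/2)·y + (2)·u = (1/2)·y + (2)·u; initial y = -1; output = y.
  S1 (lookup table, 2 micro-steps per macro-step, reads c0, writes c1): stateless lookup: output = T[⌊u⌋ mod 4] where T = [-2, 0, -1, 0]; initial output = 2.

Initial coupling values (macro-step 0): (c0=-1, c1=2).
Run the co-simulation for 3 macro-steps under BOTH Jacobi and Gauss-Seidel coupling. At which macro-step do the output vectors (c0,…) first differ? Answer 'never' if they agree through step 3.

[Jacobi] macro 1: S0 reads c1=2 → after 3×micro: 55/8; S1 reads c0=-1 → after 2×micro: 0 ⇒ (c0=55/8, c1=0)
[Jacobi] macro 2: S0 reads c1=0 → after 3×micro: 55/64; S1 reads c0=55/8 → after 2×micro: -1 ⇒ (c0=55/64, c1=-1)
[Jacobi] macro 3: S0 reads c1=-1 → after 3×micro: -1737/512; S1 reads c0=55/64 → after 2×micro: -2 ⇒ (c0=-1737/512, c1=-2)
[Gauss-Seidel] macro 1: S0 reads c1=2 → after 3×micro: 55/8; S1 reads c0=55/8 → after 2×micro: -1 ⇒ (c0=55/8, c1=-1)
[Gauss-Seidel] macro 2: S0 reads c1=-1 → after 3×micro: -169/64; S1 reads c0=-169/64 → after 2×micro: 0 ⇒ (c0=-169/64, c1=0)
[Gauss-Seidel] macro 3: S0 reads c1=0 → after 3×micro: -169/512; S1 reads c0=-169/512 → after 2×micro: 0 ⇒ (c0=-169/512, c1=0)

first divergence at macro-step: 1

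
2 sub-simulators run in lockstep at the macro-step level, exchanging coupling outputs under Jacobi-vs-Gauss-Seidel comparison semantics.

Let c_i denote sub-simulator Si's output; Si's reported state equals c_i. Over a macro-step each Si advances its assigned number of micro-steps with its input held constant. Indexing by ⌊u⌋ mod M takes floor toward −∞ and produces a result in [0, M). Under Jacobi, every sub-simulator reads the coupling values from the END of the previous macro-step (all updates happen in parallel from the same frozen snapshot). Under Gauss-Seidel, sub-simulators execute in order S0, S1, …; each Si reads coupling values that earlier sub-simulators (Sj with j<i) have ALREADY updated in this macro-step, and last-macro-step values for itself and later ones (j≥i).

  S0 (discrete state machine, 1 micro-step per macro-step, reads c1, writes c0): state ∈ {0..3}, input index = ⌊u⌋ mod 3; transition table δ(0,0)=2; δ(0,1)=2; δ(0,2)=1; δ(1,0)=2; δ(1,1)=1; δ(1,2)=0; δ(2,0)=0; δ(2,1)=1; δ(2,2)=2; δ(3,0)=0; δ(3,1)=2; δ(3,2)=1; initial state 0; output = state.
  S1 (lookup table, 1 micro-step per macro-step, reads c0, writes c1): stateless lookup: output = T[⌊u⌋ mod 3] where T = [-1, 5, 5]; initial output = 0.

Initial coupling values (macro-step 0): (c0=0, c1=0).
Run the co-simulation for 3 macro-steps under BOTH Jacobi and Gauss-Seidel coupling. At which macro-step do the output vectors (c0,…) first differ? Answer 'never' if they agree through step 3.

first divergence at macro-step: 1

[Jacobi] macro 1: S0 reads c1=0 → after 1×micro: 2; S1 reads c0=0 → after 1×micro: -1 ⇒ (c0=2, c1=-1)
[Jacobi] macro 2: S0 reads c1=-1 → after 1×micro: 2; S1 reads c0=2 → after 1×micro: 5 ⇒ (c0=2, c1=5)
[Jacobi] macro 3: S0 reads c1=5 → after 1×micro: 2; S1 reads c0=2 → after 1×micro: 5 ⇒ (c0=2, c1=5)
[Gauss-Seidel] macro 1: S0 reads c1=0 → after 1×micro: 2; S1 reads c0=2 → after 1×micro: 5 ⇒ (c0=2, c1=5)
[Gauss-Seidel] macro 2: S0 reads c1=5 → after 1×micro: 2; S1 reads c0=2 → after 1×micro: 5 ⇒ (c0=2, c1=5)
[Gauss-Seidel] macro 3: S0 reads c1=5 → after 1×micro: 2; S1 reads c0=2 → after 1×micro: 5 ⇒ (c0=2, c1=5)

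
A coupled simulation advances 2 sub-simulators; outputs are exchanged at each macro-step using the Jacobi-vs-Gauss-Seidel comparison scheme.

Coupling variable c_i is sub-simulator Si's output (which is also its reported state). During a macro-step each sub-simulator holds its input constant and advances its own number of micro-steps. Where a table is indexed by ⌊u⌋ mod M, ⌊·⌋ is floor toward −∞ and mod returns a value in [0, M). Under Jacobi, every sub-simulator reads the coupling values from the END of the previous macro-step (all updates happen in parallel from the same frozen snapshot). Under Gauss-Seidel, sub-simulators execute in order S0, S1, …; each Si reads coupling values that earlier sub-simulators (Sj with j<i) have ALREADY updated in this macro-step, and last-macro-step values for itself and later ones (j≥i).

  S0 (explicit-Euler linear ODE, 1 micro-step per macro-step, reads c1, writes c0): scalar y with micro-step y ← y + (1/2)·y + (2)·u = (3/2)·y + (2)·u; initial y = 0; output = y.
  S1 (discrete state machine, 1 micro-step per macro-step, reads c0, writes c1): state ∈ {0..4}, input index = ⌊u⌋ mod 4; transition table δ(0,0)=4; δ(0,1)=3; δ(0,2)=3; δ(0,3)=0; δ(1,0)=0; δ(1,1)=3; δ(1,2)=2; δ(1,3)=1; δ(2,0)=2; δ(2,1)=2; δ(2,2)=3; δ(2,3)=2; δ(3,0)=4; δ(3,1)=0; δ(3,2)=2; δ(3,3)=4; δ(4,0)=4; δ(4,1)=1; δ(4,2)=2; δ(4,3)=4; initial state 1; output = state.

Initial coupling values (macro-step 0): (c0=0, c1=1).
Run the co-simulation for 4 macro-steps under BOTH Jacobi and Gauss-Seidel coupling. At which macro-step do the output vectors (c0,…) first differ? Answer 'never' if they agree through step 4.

first divergence at macro-step: 1

[Jacobi] macro 1: S0 reads c1=1 → after 1×micro: 2; S1 reads c0=0 → after 1×micro: 0 ⇒ (c0=2, c1=0)
[Jacobi] macro 2: S0 reads c1=0 → after 1×micro: 3; S1 reads c0=2 → after 1×micro: 3 ⇒ (c0=3, c1=3)
[Jacobi] macro 3: S0 reads c1=3 → after 1×micro: 21/2; S1 reads c0=3 → after 1×micro: 4 ⇒ (c0=21/2, c1=4)
[Jacobi] macro 4: S0 reads c1=4 → after 1×micro: 95/4; S1 reads c0=21/2 → after 1×micro: 2 ⇒ (c0=95/4, c1=2)
[Gauss-Seidel] macro 1: S0 reads c1=1 → after 1×micro: 2; S1 reads c0=2 → after 1×micro: 2 ⇒ (c0=2, c1=2)
[Gauss-Seidel] macro 2: S0 reads c1=2 → after 1×micro: 7; S1 reads c0=7 → after 1×micro: 2 ⇒ (c0=7, c1=2)
[Gauss-Seidel] macro 3: S0 reads c1=2 → after 1×micro: 29/2; S1 reads c0=29/2 → after 1×micro: 3 ⇒ (c0=29/2, c1=3)
[Gauss-Seidel] macro 4: S0 reads c1=3 → after 1×micro: 111/4; S1 reads c0=111/4 → after 1×micro: 4 ⇒ (c0=111/4, c1=4)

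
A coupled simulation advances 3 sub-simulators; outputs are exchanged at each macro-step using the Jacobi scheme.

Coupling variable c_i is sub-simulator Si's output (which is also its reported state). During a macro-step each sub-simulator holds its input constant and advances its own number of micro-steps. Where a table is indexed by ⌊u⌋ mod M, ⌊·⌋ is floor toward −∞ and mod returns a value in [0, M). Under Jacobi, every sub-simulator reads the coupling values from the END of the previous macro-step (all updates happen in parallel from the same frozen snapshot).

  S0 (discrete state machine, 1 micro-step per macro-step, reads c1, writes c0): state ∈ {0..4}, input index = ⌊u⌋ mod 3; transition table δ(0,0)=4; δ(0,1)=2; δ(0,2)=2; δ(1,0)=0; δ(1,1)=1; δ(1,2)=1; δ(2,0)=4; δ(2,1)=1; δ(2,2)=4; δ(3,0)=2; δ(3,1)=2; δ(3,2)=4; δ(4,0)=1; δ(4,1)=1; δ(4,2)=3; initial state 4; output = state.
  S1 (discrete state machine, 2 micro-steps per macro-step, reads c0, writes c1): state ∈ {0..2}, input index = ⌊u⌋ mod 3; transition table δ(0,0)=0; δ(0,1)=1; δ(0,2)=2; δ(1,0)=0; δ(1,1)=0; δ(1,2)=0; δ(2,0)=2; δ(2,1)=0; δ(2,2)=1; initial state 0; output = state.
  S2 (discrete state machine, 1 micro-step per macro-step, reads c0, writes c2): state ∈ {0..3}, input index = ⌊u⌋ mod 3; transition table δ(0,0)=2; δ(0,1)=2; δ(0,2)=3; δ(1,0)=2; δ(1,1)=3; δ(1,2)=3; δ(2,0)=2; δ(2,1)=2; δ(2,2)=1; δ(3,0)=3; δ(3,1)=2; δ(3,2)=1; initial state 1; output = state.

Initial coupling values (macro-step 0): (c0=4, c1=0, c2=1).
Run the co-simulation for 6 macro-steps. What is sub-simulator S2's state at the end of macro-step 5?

S2 state at macro-step 5 = 2

macro 1: S0 reads c1=0 → after 1×micro: 1; S1 reads c0=4 → after 2×micro: 0; S2 reads c0=4 → after 1×micro: 3 ⇒ (c0=1, c1=0, c2=3)
macro 2: S0 reads c1=0 → after 1×micro: 0; S1 reads c0=1 → after 2×micro: 0; S2 reads c0=1 → after 1×micro: 2 ⇒ (c0=0, c1=0, c2=2)
macro 3: S0 reads c1=0 → after 1×micro: 4; S1 reads c0=0 → after 2×micro: 0; S2 reads c0=0 → after 1×micro: 2 ⇒ (c0=4, c1=0, c2=2)
macro 4: S0 reads c1=0 → after 1×micro: 1; S1 reads c0=4 → after 2×micro: 0; S2 reads c0=4 → after 1×micro: 2 ⇒ (c0=1, c1=0, c2=2)
macro 5: S0 reads c1=0 → after 1×micro: 0; S1 reads c0=1 → after 2×micro: 0; S2 reads c0=1 → after 1×micro: 2 ⇒ (c0=0, c1=0, c2=2)
macro 6: S0 reads c1=0 → after 1×micro: 4; S1 reads c0=0 → after 2×micro: 0; S2 reads c0=0 → after 1×micro: 2 ⇒ (c0=4, c1=0, c2=2)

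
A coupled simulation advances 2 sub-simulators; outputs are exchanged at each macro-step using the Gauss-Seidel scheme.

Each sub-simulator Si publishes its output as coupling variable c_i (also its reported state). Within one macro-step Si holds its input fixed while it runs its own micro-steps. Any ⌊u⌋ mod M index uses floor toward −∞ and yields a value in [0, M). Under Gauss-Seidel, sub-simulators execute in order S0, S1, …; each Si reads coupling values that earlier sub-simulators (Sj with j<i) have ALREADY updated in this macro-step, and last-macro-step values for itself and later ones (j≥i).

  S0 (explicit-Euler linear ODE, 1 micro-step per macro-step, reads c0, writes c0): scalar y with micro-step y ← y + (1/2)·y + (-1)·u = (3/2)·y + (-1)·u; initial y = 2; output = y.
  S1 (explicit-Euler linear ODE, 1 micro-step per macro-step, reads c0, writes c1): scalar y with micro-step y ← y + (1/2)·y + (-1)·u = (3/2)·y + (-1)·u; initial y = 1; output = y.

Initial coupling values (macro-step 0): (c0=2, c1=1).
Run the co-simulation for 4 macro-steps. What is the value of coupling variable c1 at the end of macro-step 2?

macro 1: S0 reads c0=2 → after 1×micro: 1; S1 reads c0=1 → after 1×micro: 1/2 ⇒ (c0=1, c1=1/2)
macro 2: S0 reads c0=1 → after 1×micro: 1/2; S1 reads c0=1/2 → after 1×micro: 1/4 ⇒ (c0=1/2, c1=1/4)
macro 3: S0 reads c0=1/2 → after 1×micro: 1/4; S1 reads c0=1/4 → after 1×micro: 1/8 ⇒ (c0=1/4, c1=1/8)
macro 4: S0 reads c0=1/4 → after 1×micro: 1/8; S1 reads c0=1/8 → after 1×micro: 1/16 ⇒ (c0=1/8, c1=1/16)

c1 at macro-step 2 = 1/4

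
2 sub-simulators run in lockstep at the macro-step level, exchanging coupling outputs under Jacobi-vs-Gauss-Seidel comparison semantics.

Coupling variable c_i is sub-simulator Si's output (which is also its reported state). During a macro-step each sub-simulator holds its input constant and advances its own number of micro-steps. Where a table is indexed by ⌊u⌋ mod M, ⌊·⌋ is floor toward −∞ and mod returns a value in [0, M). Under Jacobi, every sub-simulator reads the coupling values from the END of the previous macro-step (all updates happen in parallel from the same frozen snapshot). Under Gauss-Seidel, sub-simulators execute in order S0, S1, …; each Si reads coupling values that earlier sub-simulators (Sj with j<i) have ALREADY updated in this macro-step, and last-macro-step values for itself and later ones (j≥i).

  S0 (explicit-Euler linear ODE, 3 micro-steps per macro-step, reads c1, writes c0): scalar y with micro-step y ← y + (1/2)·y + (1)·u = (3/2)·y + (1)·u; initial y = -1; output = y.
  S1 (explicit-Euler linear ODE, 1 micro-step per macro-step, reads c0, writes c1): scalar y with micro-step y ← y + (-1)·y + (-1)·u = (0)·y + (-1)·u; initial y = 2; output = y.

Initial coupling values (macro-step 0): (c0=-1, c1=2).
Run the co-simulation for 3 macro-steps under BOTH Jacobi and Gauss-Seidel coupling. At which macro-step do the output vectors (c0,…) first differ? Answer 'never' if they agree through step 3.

first divergence at macro-step: 1

[Jacobi] macro 1: S0 reads c1=2 → after 3×micro: 49/8; S1 reads c0=-1 → after 1×micro: 1 ⇒ (c0=49/8, c1=1)
[Jacobi] macro 2: S0 reads c1=1 → after 3×micro: 1627/64; S1 reads c0=49/8 → after 1×micro: -49/8 ⇒ (c0=1627/64, c1=-49/8)
[Jacobi] macro 3: S0 reads c1=-49/8 → after 3×micro: 29033/512; S1 reads c0=1627/64 → after 1×micro: -1627/64 ⇒ (c0=29033/512, c1=-1627/64)
[Gauss-Seidel] macro 1: S0 reads c1=2 → after 3×micro: 49/8; S1 reads c0=49/8 → after 1×micro: -49/8 ⇒ (c0=49/8, c1=-49/8)
[Gauss-Seidel] macro 2: S0 reads c1=-49/8 → after 3×micro: -539/64; S1 reads c0=-539/64 → after 1×micro: 539/64 ⇒ (c0=-539/64, c1=539/64)
[Gauss-Seidel] macro 3: S0 reads c1=539/64 → after 3×micro: 5929/512; S1 reads c0=5929/512 → after 1×micro: -5929/512 ⇒ (c0=5929/512, c1=-5929/512)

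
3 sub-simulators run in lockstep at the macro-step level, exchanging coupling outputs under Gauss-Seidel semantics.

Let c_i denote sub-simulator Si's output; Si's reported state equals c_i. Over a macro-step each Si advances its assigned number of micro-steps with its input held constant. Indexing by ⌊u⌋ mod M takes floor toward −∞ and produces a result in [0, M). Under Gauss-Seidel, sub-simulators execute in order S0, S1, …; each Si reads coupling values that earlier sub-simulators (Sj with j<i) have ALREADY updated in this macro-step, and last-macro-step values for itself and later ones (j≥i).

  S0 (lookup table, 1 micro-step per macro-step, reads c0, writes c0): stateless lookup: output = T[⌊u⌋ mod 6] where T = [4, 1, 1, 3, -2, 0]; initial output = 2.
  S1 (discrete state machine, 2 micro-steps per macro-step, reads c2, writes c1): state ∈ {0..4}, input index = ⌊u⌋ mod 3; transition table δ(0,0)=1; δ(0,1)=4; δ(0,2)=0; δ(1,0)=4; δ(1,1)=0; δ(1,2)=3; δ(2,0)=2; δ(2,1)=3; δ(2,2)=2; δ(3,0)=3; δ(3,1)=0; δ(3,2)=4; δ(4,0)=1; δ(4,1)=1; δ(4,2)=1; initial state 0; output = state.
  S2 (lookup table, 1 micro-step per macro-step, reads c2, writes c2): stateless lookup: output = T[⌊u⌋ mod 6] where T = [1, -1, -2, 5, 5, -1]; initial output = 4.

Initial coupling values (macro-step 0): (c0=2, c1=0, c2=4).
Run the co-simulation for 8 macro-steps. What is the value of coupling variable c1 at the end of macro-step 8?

macro 1: S0 reads c0=2 → after 1×micro: 1; S1 reads c2=4 → after 2×micro: 1; S2 reads c2=4 → after 1×micro: 5 ⇒ (c0=1, c1=1, c2=5)
macro 2: S0 reads c0=1 → after 1×micro: 1; S1 reads c2=5 → after 2×micro: 4; S2 reads c2=5 → after 1×micro: -1 ⇒ (c0=1, c1=4, c2=-1)
macro 3: S0 reads c0=1 → after 1×micro: 1; S1 reads c2=-1 → after 2×micro: 3; S2 reads c2=-1 → after 1×micro: -1 ⇒ (c0=1, c1=3, c2=-1)
macro 4: S0 reads c0=1 → after 1×micro: 1; S1 reads c2=-1 → after 2×micro: 1; S2 reads c2=-1 → after 1×micro: -1 ⇒ (c0=1, c1=1, c2=-1)
macro 5: S0 reads c0=1 → after 1×micro: 1; S1 reads c2=-1 → after 2×micro: 4; S2 reads c2=-1 → after 1×micro: -1 ⇒ (c0=1, c1=4, c2=-1)
macro 6: S0 reads c0=1 → after 1×micro: 1; S1 reads c2=-1 → after 2×micro: 3; S2 reads c2=-1 → after 1×micro: -1 ⇒ (c0=1, c1=3, c2=-1)
macro 7: S0 reads c0=1 → after 1×micro: 1; S1 reads c2=-1 → after 2×micro: 1; S2 reads c2=-1 → after 1×micro: -1 ⇒ (c0=1, c1=1, c2=-1)
macro 8: S0 reads c0=1 → after 1×micro: 1; S1 reads c2=-1 → after 2×micro: 4; S2 reads c2=-1 → after 1×micro: -1 ⇒ (c0=1, c1=4, c2=-1)

c1 at macro-step 8 = 4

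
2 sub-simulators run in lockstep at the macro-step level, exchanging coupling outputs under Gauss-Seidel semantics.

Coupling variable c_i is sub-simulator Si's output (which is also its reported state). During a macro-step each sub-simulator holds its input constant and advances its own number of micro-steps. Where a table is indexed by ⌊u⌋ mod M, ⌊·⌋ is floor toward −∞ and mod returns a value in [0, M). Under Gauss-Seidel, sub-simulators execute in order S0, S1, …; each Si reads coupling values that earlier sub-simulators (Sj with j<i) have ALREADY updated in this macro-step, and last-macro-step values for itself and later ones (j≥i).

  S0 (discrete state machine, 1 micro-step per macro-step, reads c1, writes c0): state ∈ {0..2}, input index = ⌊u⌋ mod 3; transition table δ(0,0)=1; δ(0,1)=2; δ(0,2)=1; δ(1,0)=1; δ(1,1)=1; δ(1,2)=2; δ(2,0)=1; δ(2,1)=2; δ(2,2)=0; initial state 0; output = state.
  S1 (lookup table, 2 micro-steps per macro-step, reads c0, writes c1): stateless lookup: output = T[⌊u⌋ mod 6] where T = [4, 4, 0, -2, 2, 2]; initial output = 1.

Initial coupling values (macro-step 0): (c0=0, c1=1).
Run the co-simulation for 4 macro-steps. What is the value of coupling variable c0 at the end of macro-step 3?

macro 1: S0 reads c1=1 → after 1×micro: 2; S1 reads c0=2 → after 2×micro: 0 ⇒ (c0=2, c1=0)
macro 2: S0 reads c1=0 → after 1×micro: 1; S1 reads c0=1 → after 2×micro: 4 ⇒ (c0=1, c1=4)
macro 3: S0 reads c1=4 → after 1×micro: 1; S1 reads c0=1 → after 2×micro: 4 ⇒ (c0=1, c1=4)
macro 4: S0 reads c1=4 → after 1×micro: 1; S1 reads c0=1 → after 2×micro: 4 ⇒ (c0=1, c1=4)

c0 at macro-step 3 = 1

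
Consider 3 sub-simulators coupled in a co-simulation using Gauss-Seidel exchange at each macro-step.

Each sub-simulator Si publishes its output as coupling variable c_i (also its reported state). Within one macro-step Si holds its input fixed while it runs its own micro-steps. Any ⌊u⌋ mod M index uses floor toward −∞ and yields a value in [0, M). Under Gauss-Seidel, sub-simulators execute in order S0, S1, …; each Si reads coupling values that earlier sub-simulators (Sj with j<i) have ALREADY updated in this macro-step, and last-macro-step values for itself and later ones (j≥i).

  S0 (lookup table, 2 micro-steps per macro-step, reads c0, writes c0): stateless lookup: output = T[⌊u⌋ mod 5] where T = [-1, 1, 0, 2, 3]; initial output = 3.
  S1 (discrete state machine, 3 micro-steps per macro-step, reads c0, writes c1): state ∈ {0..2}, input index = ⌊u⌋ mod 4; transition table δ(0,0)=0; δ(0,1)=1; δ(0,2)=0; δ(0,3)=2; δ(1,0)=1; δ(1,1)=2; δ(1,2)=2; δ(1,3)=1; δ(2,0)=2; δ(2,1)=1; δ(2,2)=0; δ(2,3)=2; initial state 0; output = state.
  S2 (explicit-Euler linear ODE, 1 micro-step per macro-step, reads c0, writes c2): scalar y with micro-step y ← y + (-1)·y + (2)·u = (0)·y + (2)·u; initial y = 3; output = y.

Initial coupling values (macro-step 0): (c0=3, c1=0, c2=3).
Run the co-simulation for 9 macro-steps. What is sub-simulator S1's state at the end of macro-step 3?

macro 1: S0 reads c0=3 → after 2×micro: 2; S1 reads c0=2 → after 3×micro: 0; S2 reads c0=2 → after 1×micro: 4 ⇒ (c0=2, c1=0, c2=4)
macro 2: S0 reads c0=2 → after 2×micro: 0; S1 reads c0=0 → after 3×micro: 0; S2 reads c0=0 → after 1×micro: 0 ⇒ (c0=0, c1=0, c2=0)
macro 3: S0 reads c0=0 → after 2×micro: -1; S1 reads c0=-1 → after 3×micro: 2; S2 reads c0=-1 → after 1×micro: -2 ⇒ (c0=-1, c1=2, c2=-2)
macro 4: S0 reads c0=-1 → after 2×micro: 3; S1 reads c0=3 → after 3×micro: 2; S2 reads c0=3 → after 1×micro: 6 ⇒ (c0=3, c1=2, c2=6)
macro 5: S0 reads c0=3 → after 2×micro: 2; S1 reads c0=2 → after 3×micro: 0; S2 reads c0=2 → after 1×micro: 4 ⇒ (c0=2, c1=0, c2=4)
macro 6: S0 reads c0=2 → after 2×micro: 0; S1 reads c0=0 → after 3×micro: 0; S2 reads c0=0 → after 1×micro: 0 ⇒ (c0=0, c1=0, c2=0)
macro 7: S0 reads c0=0 → after 2×micro: -1; S1 reads c0=-1 → after 3×micro: 2; S2 reads c0=-1 → after 1×micro: -2 ⇒ (c0=-1, c1=2, c2=-2)
macro 8: S0 reads c0=-1 → after 2×micro: 3; S1 reads c0=3 → after 3×micro: 2; S2 reads c0=3 → after 1×micro: 6 ⇒ (c0=3, c1=2, c2=6)
macro 9: S0 reads c0=3 → after 2×micro: 2; S1 reads c0=2 → after 3×micro: 0; S2 reads c0=2 → after 1×micro: 4 ⇒ (c0=2, c1=0, c2=4)

S1 state at macro-step 3 = 2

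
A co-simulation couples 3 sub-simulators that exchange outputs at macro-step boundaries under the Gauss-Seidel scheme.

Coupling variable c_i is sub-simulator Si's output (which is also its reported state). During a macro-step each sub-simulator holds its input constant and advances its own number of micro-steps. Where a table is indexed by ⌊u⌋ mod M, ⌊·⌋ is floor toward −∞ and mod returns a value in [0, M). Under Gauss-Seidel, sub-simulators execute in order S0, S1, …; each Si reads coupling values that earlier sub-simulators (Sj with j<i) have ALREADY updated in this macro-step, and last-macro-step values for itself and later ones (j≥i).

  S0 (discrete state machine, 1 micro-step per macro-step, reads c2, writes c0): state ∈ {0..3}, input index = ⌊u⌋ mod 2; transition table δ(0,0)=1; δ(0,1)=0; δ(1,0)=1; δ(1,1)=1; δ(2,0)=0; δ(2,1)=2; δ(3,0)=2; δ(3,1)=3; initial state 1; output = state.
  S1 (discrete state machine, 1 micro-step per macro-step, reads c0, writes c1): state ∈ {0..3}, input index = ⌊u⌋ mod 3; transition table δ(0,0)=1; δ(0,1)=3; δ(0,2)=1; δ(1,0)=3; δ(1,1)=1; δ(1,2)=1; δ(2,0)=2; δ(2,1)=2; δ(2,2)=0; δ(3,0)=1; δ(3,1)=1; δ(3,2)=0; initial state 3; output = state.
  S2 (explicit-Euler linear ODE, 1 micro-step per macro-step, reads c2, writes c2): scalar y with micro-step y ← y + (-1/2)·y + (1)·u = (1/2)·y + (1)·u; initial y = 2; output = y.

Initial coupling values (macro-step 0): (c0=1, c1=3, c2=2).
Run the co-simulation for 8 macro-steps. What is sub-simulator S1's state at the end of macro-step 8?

macro 1: S0 reads c2=2 → after 1×micro: 1; S1 reads c0=1 → after 1×micro: 1; S2 reads c2=2 → after 1×micro: 3 ⇒ (c0=1, c1=1, c2=3)
macro 2: S0 reads c2=3 → after 1×micro: 1; S1 reads c0=1 → after 1×micro: 1; S2 reads c2=3 → after 1×micro: 9/2 ⇒ (c0=1, c1=1, c2=9/2)
macro 3: S0 reads c2=9/2 → after 1×micro: 1; S1 reads c0=1 → after 1×micro: 1; S2 reads c2=9/2 → after 1×micro: 27/4 ⇒ (c0=1, c1=1, c2=27/4)
macro 4: S0 reads c2=27/4 → after 1×micro: 1; S1 reads c0=1 → after 1×micro: 1; S2 reads c2=27/4 → after 1×micro: 81/8 ⇒ (c0=1, c1=1, c2=81/8)
macro 5: S0 reads c2=81/8 → after 1×micro: 1; S1 reads c0=1 → after 1×micro: 1; S2 reads c2=81/8 → after 1×micro: 243/16 ⇒ (c0=1, c1=1, c2=243/16)
macro 6: S0 reads c2=243/16 → after 1×micro: 1; S1 reads c0=1 → after 1×micro: 1; S2 reads c2=243/16 → after 1×micro: 729/32 ⇒ (c0=1, c1=1, c2=729/32)
macro 7: S0 reads c2=729/32 → after 1×micro: 1; S1 reads c0=1 → after 1×micro: 1; S2 reads c2=729/32 → after 1×micro: 2187/64 ⇒ (c0=1, c1=1, c2=2187/64)
macro 8: S0 reads c2=2187/64 → after 1×micro: 1; S1 reads c0=1 → after 1×micro: 1; S2 reads c2=2187/64 → after 1×micro: 6561/128 ⇒ (c0=1, c1=1, c2=6561/128)

S1 state at macro-step 8 = 1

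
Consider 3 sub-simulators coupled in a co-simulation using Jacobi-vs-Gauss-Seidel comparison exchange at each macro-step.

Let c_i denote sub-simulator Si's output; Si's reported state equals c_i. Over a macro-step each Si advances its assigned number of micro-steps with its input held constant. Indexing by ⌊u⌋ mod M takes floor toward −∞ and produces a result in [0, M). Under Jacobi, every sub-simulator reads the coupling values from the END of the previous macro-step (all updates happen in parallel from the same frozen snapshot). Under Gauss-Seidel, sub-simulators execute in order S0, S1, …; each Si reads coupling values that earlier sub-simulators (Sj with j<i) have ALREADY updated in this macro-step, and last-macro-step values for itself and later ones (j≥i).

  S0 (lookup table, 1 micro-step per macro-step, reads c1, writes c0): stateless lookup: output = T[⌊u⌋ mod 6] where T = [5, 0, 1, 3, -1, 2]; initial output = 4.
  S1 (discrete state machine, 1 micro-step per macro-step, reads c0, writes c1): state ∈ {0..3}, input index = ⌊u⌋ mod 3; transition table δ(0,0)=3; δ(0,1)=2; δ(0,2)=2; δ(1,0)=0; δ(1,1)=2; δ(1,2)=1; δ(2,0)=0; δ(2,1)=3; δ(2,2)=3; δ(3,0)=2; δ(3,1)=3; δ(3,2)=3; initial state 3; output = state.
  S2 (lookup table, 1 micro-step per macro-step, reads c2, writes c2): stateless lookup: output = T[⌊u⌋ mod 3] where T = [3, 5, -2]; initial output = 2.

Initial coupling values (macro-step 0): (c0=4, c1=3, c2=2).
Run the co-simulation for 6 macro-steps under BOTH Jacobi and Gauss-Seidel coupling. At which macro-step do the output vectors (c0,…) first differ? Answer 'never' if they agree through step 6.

[Jacobi] macro 1: S0 reads c1=3 → after 1×micro: 3; S1 reads c0=4 → after 1×micro: 3; S2 reads c2=2 → after 1×micro: -2 ⇒ (c0=3, c1=3, c2=-2)
[Jacobi] macro 2: S0 reads c1=3 → after 1×micro: 3; S1 reads c0=3 → after 1×micro: 2; S2 reads c2=-2 → after 1×micro: 5 ⇒ (c0=3, c1=2, c2=5)
[Jacobi] macro 3: S0 reads c1=2 → after 1×micro: 1; S1 reads c0=3 → after 1×micro: 0; S2 reads c2=5 → after 1×micro: -2 ⇒ (c0=1, c1=0, c2=-2)
[Jacobi] macro 4: S0 reads c1=0 → after 1×micro: 5; S1 reads c0=1 → after 1×micro: 2; S2 reads c2=-2 → after 1×micro: 5 ⇒ (c0=5, c1=2, c2=5)
[Jacobi] macro 5: S0 reads c1=2 → after 1×micro: 1; S1 reads c0=5 → after 1×micro: 3; S2 reads c2=5 → after 1×micro: -2 ⇒ (c0=1, c1=3, c2=-2)
[Jacobi] macro 6: S0 reads c1=3 → after 1×micro: 3; S1 reads c0=1 → after 1×micro: 3; S2 reads c2=-2 → after 1×micro: 5 ⇒ (c0=3, c1=3, c2=5)
[Gauss-Seidel] macro 1: S0 reads c1=3 → after 1×micro: 3; S1 reads c0=3 → after 1×micro: 2; S2 reads c2=2 → after 1×micro: -2 ⇒ (c0=3, c1=2, c2=-2)
[Gauss-Seidel] macro 2: S0 reads c1=2 → after 1×micro: 1; S1 reads c0=1 → after 1×micro: 3; S2 reads c2=-2 → after 1×micro: 5 ⇒ (c0=1, c1=3, c2=5)
[Gauss-Seidel] macro 3: S0 reads c1=3 → after 1×micro: 3; S1 reads c0=3 → after 1×micro: 2; S2 reads c2=5 → after 1×micro: -2 ⇒ (c0=3, c1=2, c2=-2)
[Gauss-Seidel] macro 4: S0 reads c1=2 → after 1×micro: 1; S1 reads c0=1 → after 1×micro: 3; S2 reads c2=-2 → after 1×micro: 5 ⇒ (c0=1, c1=3, c2=5)
[Gauss-Seidel] macro 5: S0 reads c1=3 → after 1×micro: 3; S1 reads c0=3 → after 1×micro: 2; S2 reads c2=5 → after 1×micro: -2 ⇒ (c0=3, c1=2, c2=-2)
[Gauss-Seidel] macro 6: S0 reads c1=2 → after 1×micro: 1; S1 reads c0=1 → after 1×micro: 3; S2 reads c2=-2 → after 1×micro: 5 ⇒ (c0=1, c1=3, c2=5)

first divergence at macro-step: 1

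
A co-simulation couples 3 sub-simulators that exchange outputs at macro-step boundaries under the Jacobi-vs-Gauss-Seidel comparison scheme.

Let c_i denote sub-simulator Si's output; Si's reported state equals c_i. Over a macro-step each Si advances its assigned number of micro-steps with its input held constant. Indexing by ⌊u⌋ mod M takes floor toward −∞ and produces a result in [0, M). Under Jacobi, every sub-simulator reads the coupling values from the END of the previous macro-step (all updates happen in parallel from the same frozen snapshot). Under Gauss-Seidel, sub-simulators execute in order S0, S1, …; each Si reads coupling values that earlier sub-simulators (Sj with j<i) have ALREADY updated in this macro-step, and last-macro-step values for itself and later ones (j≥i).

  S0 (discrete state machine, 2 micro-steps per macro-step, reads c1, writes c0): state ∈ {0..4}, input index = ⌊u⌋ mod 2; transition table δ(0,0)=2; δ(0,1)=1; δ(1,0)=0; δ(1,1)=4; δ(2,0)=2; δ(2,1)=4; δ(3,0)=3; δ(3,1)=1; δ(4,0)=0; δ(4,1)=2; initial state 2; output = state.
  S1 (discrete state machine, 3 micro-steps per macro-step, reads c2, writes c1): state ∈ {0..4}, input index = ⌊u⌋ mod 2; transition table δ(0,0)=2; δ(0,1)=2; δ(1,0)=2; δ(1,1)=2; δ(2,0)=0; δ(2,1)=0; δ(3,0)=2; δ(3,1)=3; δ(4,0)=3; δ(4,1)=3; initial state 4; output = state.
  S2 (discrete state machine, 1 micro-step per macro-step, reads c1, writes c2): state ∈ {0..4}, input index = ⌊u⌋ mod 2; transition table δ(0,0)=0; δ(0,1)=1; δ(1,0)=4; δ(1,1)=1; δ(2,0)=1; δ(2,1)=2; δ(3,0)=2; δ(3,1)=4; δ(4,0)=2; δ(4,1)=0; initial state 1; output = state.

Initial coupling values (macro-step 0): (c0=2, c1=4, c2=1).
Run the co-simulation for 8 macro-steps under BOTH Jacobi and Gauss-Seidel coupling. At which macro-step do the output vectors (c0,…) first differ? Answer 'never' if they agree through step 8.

first divergence at macro-step: 1

[Jacobi] macro 1: S0 reads c1=4 → after 2×micro: 2; S1 reads c2=1 → after 3×micro: 3; S2 reads c1=4 → after 1×micro: 4 ⇒ (c0=2, c1=3, c2=4)
[Jacobi] macro 2: S0 reads c1=3 → after 2×micro: 2; S1 reads c2=4 → after 3×micro: 2; S2 reads c1=3 → after 1×micro: 0 ⇒ (c0=2, c1=2, c2=0)
[Jacobi] macro 3: S0 reads c1=2 → after 2×micro: 2; S1 reads c2=0 → after 3×micro: 0; S2 reads c1=2 → after 1×micro: 0 ⇒ (c0=2, c1=0, c2=0)
[Jacobi] macro 4: S0 reads c1=0 → after 2×micro: 2; S1 reads c2=0 → after 3×micro: 2; S2 reads c1=0 → after 1×micro: 0 ⇒ (c0=2, c1=2, c2=0)
[Jacobi] macro 5: S0 reads c1=2 → after 2×micro: 2; S1 reads c2=0 → after 3×micro: 0; S2 reads c1=2 → after 1×micro: 0 ⇒ (c0=2, c1=0, c2=0)
[Jacobi] macro 6: S0 reads c1=0 → after 2×micro: 2; S1 reads c2=0 → after 3×micro: 2; S2 reads c1=0 → after 1×micro: 0 ⇒ (c0=2, c1=2, c2=0)
[Jacobi] macro 7: S0 reads c1=2 → after 2×micro: 2; S1 reads c2=0 → after 3×micro: 0; S2 reads c1=2 → after 1×micro: 0 ⇒ (c0=2, c1=0, c2=0)
[Jacobi] macro 8: S0 reads c1=0 → after 2×micro: 2; S1 reads c2=0 → after 3×micro: 2; S2 reads c1=0 → after 1×micro: 0 ⇒ (c0=2, c1=2, c2=0)
[Gauss-Seidel] macro 1: S0 reads c1=4 → after 2×micro: 2; S1 reads c2=1 → after 3×micro: 3; S2 reads c1=3 → after 1×micro: 1 ⇒ (c0=2, c1=3, c2=1)
[Gauss-Seidel] macro 2: S0 reads c1=3 → after 2×micro: 2; S1 reads c2=1 → after 3×micro: 3; S2 reads c1=3 → after 1×micro: 1 ⇒ (c0=2, c1=3, c2=1)
[Gauss-Seidel] macro 3: S0 reads c1=3 → after 2×micro: 2; S1 reads c2=1 → after 3×micro: 3; S2 reads c1=3 → after 1×micro: 1 ⇒ (c0=2, c1=3, c2=1)
[Gauss-Seidel] macro 4: S0 reads c1=3 → after 2×micro: 2; S1 reads c2=1 → after 3×micro: 3; S2 reads c1=3 → after 1×micro: 1 ⇒ (c0=2, c1=3, c2=1)
[Gauss-Seidel] macro 5: S0 reads c1=3 → after 2×micro: 2; S1 reads c2=1 → after 3×micro: 3; S2 reads c1=3 → after 1×micro: 1 ⇒ (c0=2, c1=3, c2=1)
[Gauss-Seidel] macro 6: S0 reads c1=3 → after 2×micro: 2; S1 reads c2=1 → after 3×micro: 3; S2 reads c1=3 → after 1×micro: 1 ⇒ (c0=2, c1=3, c2=1)
[Gauss-Seidel] macro 7: S0 reads c1=3 → after 2×micro: 2; S1 reads c2=1 → after 3×micro: 3; S2 reads c1=3 → after 1×micro: 1 ⇒ (c0=2, c1=3, c2=1)
[Gauss-Seidel] macro 8: S0 reads c1=3 → after 2×micro: 2; S1 reads c2=1 → after 3×micro: 3; S2 reads c1=3 → after 1×micro: 1 ⇒ (c0=2, c1=3, c2=1)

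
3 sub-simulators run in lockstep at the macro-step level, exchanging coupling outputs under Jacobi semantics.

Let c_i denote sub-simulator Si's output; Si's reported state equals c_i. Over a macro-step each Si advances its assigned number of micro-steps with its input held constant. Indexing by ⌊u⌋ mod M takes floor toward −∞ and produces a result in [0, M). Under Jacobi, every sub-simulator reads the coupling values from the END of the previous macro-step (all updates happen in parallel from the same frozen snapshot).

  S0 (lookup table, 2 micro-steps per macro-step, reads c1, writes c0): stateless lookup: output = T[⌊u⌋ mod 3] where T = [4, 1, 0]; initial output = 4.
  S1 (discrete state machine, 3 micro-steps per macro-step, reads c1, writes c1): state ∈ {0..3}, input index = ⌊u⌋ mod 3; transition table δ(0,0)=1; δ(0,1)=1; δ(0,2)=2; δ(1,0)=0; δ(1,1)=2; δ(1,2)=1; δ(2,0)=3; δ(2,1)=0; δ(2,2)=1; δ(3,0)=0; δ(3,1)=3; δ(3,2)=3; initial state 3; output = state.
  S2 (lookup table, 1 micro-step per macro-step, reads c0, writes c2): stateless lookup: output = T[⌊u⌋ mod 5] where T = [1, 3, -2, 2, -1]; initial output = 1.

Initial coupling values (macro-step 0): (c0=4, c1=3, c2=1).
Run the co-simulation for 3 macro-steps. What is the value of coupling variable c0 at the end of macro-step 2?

macro 1: S0 reads c1=3 → after 2×micro: 4; S1 reads c1=3 → after 3×micro: 0; S2 reads c0=4 → after 1×micro: -1 ⇒ (c0=4, c1=0, c2=-1)
macro 2: S0 reads c1=0 → after 2×micro: 4; S1 reads c1=0 → after 3×micro: 1; S2 reads c0=4 → after 1×micro: -1 ⇒ (c0=4, c1=1, c2=-1)
macro 3: S0 reads c1=1 → after 2×micro: 1; S1 reads c1=1 → after 3×micro: 1; S2 reads c0=4 → after 1×micro: -1 ⇒ (c0=1, c1=1, c2=-1)

c0 at macro-step 2 = 4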